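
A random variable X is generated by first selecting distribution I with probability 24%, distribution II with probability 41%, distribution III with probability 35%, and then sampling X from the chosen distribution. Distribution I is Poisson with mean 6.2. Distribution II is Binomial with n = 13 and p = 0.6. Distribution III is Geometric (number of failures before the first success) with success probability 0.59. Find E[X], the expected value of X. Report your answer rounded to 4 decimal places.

4.9292

Component means — I: 6.2; II: 7.8; III: 0.694915.
E[X] = 0.24·6.2 + 0.41·7.8 + 0.35·0.694915 = 4.92922.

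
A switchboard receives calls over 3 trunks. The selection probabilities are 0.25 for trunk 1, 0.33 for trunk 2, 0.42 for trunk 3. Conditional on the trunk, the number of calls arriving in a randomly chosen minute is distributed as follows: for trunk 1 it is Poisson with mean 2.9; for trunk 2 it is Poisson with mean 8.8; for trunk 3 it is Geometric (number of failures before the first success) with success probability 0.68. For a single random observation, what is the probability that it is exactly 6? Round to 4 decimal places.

Conditional on each trunk, P(X = 6): 1: 0.0454571; 2: 0.0972237; 3: 0.000730144.
By total probability, P(X = 6) = 0.25·0.0454571 + 0.33·0.0972237 + 0.42·0.000730144 = 0.0437547.

0.0438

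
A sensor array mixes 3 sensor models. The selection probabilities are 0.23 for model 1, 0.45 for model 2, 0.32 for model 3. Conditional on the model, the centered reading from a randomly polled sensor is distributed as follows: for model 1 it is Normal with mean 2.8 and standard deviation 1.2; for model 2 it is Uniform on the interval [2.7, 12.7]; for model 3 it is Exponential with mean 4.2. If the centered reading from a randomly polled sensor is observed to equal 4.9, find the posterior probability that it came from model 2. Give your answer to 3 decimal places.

0.528

Likelihoods f(4.9 | ·): 1: 0.0718978; 2: 0.1; 3: 0.0741436.
Posterior ∝ prior × likelihood. Numerator for 2: 0.45·0.1 = 0.045.
Normalizing constant: 0.23·0.0718978 + 0.45·0.1 + 0.32·0.0741436 = 0.0852624.
P(2 | observation) = 0.045 / 0.0852624 = 0.527782.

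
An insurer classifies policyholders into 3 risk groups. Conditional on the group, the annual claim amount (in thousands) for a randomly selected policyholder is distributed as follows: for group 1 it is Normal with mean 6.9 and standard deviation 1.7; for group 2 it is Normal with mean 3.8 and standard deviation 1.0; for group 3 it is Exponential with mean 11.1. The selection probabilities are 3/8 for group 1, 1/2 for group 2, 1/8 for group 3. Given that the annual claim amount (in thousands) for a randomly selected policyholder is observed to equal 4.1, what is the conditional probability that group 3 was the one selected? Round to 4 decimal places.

Likelihoods f(4.1 | ·): 1: 0.0604482; 2: 0.381388; 3: 0.0622676.
Posterior ∝ prior × likelihood. Numerator for 3: 0.125·0.0622676 = 0.00778345.
Normalizing constant: 0.375·0.0604482 + 0.5·0.381388 + 0.125·0.0622676 = 0.221145.
P(3 | observation) = 0.00778345 / 0.221145 = 0.0351961.

0.0352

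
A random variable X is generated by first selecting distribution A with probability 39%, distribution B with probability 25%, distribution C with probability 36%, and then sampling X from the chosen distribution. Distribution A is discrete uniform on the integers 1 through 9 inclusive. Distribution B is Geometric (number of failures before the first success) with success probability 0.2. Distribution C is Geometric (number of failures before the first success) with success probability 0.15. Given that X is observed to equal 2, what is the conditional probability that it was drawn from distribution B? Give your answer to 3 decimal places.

0.280

Likelihoods P(X=2 | ·): A: 0.111111; B: 0.128; C: 0.108375.
Posterior ∝ prior × likelihood. Numerator for B: 0.25·0.128 = 0.032.
Normalizing constant: 0.39·0.111111 + 0.25·0.128 + 0.36·0.108375 = 0.114348.
P(B | observation) = 0.032 / 0.114348 = 0.279847.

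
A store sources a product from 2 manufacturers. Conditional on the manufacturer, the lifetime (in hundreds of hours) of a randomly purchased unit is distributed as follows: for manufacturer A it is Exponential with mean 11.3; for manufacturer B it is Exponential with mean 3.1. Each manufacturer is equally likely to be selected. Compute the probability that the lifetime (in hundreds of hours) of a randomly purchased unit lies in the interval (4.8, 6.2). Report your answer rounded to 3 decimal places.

Conditional on each manufacturer, P(4.8 < X < 6.2): A: 0.0761983; B: 0.0772553.
By total probability, P(4.8 < X < 6.2) = 0.5·0.0761983 + 0.5·0.0772553 = 0.0767268.

0.077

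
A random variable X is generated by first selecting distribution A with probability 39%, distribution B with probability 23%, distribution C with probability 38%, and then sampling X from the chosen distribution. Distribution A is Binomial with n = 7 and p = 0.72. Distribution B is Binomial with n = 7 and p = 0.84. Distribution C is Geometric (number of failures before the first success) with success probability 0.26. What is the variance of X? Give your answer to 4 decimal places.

Per component, A: μ=5.04, E[X²]=26.8128; B: μ=5.88, E[X²]=35.5152; C: μ=2.84615, E[X²]=19.0473.
E[X] = 0.39·5.04 + 0.23·5.88 + 0.38·2.84615 = 4.39954.
E[X²] = 0.39·26.8128 + 0.23·35.5152 + 0.38·19.0473 = 25.8635.
Var(X) = E[X²] − (E[X])² = 25.8635 − 19.3559 = 6.50754.

6.5075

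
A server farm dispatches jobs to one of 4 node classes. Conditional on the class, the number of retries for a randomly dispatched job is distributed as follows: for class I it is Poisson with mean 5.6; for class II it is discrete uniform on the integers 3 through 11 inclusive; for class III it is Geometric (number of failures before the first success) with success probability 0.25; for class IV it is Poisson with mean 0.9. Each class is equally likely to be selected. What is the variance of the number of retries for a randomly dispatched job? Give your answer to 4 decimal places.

11.8185

Per component, I: μ=5.6, E[X²]=36.96; II: μ=7, E[X²]=55.6667; III: μ=3, E[X²]=21; IV: μ=0.9, E[X²]=1.71.
E[X] = 0.25·5.6 + 0.25·7 + 0.25·3 + 0.25·0.9 = 4.125.
E[X²] = 0.25·36.96 + 0.25·55.6667 + 0.25·21 + 0.25·1.71 = 28.8342.
Var(X) = E[X²] − (E[X])² = 28.8342 − 17.0156 = 11.8185.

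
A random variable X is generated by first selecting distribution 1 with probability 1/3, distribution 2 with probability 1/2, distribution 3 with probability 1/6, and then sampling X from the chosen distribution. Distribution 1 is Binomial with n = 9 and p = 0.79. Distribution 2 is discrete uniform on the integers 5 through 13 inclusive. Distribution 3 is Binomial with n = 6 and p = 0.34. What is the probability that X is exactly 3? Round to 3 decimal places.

Conditional on each component, P(X = 3): 1: 0.00355203; 2: 0; 3: 0.225995.
By total probability, P(X = 3) = 0.333333·0.00355203 + 0.5·0 + 0.166667·0.225995 = 0.0388498.

0.039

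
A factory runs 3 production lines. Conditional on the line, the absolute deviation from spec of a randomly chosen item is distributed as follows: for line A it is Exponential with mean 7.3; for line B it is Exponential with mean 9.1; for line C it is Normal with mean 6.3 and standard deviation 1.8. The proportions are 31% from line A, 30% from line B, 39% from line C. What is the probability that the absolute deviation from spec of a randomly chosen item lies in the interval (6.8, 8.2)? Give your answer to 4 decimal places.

Conditional on each line, P(6.8 < X < 8.2): A: 0.0687508; B: 0.0675429; C: 0.245006.
By total probability, P(6.8 < X < 8.2) = 0.31·0.0687508 + 0.3·0.0675429 + 0.39·0.245006 = 0.137128.

0.1371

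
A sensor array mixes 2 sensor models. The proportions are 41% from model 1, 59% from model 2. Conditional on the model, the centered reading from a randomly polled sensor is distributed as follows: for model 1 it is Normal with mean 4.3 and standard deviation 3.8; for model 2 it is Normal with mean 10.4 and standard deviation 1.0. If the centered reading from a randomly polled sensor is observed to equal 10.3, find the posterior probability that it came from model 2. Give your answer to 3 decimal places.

Likelihoods f(10.3 | ·): 1: 0.030183; 2: 0.396953.
Posterior ∝ prior × likelihood. Numerator for 2: 0.59·0.396953 = 0.234202.
Normalizing constant: 0.41·0.030183 + 0.59·0.396953 = 0.246577.
P(2 | observation) = 0.234202 / 0.246577 = 0.949813.

0.950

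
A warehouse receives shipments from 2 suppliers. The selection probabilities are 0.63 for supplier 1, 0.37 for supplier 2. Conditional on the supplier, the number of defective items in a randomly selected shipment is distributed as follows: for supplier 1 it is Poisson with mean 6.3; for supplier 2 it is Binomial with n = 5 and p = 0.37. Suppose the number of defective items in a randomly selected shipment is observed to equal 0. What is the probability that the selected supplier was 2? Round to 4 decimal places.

Likelihoods P(X=0 | ·): 1: 0.0018363; 2: 0.0992437.
Posterior ∝ prior × likelihood. Numerator for 2: 0.37·0.0992437 = 0.0367202.
Normalizing constant: 0.63·0.0018363 + 0.37·0.0992437 = 0.037877.
P(2 | observation) = 0.0367202 / 0.037877 = 0.969457.

0.9695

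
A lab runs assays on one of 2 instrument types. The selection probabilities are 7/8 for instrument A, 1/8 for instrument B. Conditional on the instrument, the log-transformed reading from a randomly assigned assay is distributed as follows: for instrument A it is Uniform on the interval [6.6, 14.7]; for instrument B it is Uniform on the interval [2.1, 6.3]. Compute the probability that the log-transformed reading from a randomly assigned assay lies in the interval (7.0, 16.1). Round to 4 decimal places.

0.8318

Conditional on each instrument, P(7.0 < X < 16.1): A: 0.950617; B: 0.
By total probability, P(7.0 < X < 16.1) = 0.875·0.950617 + 0.125·0 = 0.83179.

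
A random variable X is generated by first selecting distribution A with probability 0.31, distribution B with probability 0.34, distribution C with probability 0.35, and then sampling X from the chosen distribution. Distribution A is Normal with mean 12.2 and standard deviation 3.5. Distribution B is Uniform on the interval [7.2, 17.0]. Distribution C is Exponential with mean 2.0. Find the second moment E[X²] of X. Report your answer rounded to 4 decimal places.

105.2384

For each component E[X²] = Var + (mean)², giving A: 161.09; B: 154.413; C: 8.
Overall E[X²] = 0.31·161.09 + 0.34·154.413 + 0.35·8 = 105.238.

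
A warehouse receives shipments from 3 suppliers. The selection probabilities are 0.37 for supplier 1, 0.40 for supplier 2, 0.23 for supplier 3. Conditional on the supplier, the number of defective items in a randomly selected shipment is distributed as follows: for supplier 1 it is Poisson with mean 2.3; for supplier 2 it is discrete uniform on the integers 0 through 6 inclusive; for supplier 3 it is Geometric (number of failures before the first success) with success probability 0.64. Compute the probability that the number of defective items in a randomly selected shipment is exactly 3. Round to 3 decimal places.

Conditional on each supplier, P(X = 3): 1: 0.203308; 2: 0.142857; 3: 0.0298598.
By total probability, P(X = 3) = 0.37·0.203308 + 0.4·0.142857 + 0.23·0.0298598 = 0.139235.

0.139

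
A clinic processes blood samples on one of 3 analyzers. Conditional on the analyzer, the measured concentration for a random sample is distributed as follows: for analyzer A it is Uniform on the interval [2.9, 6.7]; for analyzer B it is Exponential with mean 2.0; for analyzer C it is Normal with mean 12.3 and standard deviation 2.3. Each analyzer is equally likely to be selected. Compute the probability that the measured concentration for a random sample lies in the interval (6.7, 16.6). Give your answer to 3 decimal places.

0.332

Conditional on each analyzer, P(6.7 < X < 16.6): A: 0; B: 0.0348358; C: 0.961778.
By total probability, P(6.7 < X < 16.6) = 0.333333·0 + 0.333333·0.0348358 + 0.333333·0.961778 = 0.332204.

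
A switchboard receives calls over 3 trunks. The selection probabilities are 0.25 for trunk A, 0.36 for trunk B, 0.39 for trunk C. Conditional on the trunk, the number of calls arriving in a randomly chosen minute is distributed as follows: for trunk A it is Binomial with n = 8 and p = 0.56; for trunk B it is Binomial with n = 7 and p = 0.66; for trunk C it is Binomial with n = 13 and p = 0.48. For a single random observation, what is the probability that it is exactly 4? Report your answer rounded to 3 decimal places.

0.200

Conditional on each trunk, P(X = 4): A: 0.258024; B: 0.261024; C: 0.105512.
By total probability, P(X = 4) = 0.25·0.258024 + 0.36·0.261024 + 0.39·0.105512 = 0.199624.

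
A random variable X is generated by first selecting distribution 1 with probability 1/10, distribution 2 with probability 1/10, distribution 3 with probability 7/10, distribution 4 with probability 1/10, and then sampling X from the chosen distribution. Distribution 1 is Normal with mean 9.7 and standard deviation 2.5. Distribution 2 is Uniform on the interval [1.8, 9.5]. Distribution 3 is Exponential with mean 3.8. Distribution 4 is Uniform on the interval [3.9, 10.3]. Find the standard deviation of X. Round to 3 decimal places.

Per component, 1: μ=9.7, E[X²]=100.34; 2: μ=5.65, E[X²]=36.8633; 3: μ=3.8, E[X²]=28.88; 4: μ=7.1, E[X²]=53.8233.
E[X] = 0.1·9.7 + 0.1·5.65 + 0.7·3.8 + 0.1·7.1 = 4.905.
E[X²] = 0.1·100.34 + 0.1·36.8633 + 0.7·28.88 + 0.1·53.8233 = 39.3187.
Var(X) = E[X²] − (E[X])² = 39.3187 − 24.059 = 15.2596.
SD(X) = √15.2596 = 3.90636.

3.906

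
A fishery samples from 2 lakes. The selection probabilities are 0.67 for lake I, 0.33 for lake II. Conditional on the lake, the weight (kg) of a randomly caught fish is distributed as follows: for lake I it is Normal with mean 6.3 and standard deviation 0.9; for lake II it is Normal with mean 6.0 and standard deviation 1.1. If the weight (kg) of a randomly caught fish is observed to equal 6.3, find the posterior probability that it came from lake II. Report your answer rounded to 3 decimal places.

0.280

Likelihoods f(6.3 | ·): I: 0.443269; II: 0.349435.
Posterior ∝ prior × likelihood. Numerator for II: 0.33·0.349435 = 0.115313.
Normalizing constant: 0.67·0.443269 + 0.33·0.349435 = 0.412304.
P(II | observation) = 0.115313 / 0.412304 = 0.279681.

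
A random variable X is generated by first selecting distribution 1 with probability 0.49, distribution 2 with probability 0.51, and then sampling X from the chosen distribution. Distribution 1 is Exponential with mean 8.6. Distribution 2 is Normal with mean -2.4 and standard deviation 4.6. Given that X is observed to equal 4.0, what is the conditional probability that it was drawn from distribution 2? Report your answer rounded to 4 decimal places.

Likelihoods f(4.0 | ·): 1: 0.0730305; 2: 0.0329469.
Posterior ∝ prior × likelihood. Numerator for 2: 0.51·0.0329469 = 0.0168029.
Normalizing constant: 0.49·0.0730305 + 0.51·0.0329469 = 0.0525878.
P(2 | observation) = 0.0168029 / 0.0525878 = 0.319521.

0.3195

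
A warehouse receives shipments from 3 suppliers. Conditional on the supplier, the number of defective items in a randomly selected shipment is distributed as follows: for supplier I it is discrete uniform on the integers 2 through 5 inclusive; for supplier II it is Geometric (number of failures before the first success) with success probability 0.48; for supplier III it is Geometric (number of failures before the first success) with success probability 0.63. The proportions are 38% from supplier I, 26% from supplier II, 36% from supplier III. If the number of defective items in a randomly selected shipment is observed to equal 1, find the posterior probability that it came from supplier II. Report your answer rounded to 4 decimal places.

Likelihoods P(X=1 | ·): I: 0; II: 0.2496; III: 0.2331.
Posterior ∝ prior × likelihood. Numerator for II: 0.26·0.2496 = 0.064896.
Normalizing constant: 0.38·0 + 0.26·0.2496 + 0.36·0.2331 = 0.148812.
P(II | observation) = 0.064896 / 0.148812 = 0.436094.

0.4361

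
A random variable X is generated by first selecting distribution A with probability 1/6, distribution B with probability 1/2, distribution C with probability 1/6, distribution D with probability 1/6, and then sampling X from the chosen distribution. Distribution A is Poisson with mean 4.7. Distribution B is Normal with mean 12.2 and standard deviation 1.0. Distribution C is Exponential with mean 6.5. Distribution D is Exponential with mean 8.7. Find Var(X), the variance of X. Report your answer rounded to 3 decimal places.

Per component, A: μ=4.7, E[X²]=26.79; B: μ=12.2, E[X²]=149.84; C: μ=6.5, E[X²]=84.5; D: μ=8.7, E[X²]=151.38.
E[X] = 0.166667·4.7 + 0.5·12.2 + 0.166667·6.5 + 0.166667·8.7 = 9.41667.
E[X²] = 0.166667·26.79 + 0.5·149.84 + 0.166667·84.5 + 0.166667·151.38 = 118.698.
Var(X) = E[X²] − (E[X])² = 118.698 − 88.6736 = 30.0247.

30.025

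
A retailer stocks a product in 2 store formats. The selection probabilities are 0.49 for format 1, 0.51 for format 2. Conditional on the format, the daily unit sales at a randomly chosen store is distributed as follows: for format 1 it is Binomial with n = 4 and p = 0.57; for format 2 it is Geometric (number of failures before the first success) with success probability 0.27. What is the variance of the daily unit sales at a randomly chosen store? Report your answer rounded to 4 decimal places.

Per component, 1: μ=2.28, E[X²]=6.1788; 2: μ=2.7037, E[X²]=17.3237.
E[X] = 0.49·2.28 + 0.51·2.7037 = 2.49609.
E[X²] = 0.49·6.1788 + 0.51·17.3237 = 11.8627.
Var(X) = E[X²] − (E[X])² = 11.8627 − 6.23046 = 5.63226.

5.6323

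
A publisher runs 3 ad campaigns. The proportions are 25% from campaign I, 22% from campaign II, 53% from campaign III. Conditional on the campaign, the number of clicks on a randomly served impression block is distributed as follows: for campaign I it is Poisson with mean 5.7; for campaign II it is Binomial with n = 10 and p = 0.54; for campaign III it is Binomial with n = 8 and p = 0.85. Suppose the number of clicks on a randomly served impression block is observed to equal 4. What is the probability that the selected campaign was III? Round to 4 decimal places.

Likelihoods P(X=4 | ·): I: 0.147167; II: 0.169177; III: 0.0184986.
Posterior ∝ prior × likelihood. Numerator for III: 0.53·0.0184986 = 0.00980426.
Normalizing constant: 0.25·0.147167 + 0.22·0.169177 + 0.53·0.0184986 = 0.0838149.
P(III | observation) = 0.00980426 / 0.0838149 = 0.116975.

0.1170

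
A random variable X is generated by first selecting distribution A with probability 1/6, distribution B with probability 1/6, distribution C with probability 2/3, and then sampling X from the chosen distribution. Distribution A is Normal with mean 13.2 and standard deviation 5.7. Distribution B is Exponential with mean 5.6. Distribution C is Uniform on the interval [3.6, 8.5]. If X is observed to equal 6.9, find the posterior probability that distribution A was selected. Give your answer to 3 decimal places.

0.042

Likelihoods f(6.9 | ·): A: 0.0379985; B: 0.0520834; C: 0.204082.
Posterior ∝ prior × likelihood. Numerator for A: 0.166667·0.0379985 = 0.00633309.
Normalizing constant: 0.166667·0.0379985 + 0.166667·0.0520834 + 0.666667·0.204082 = 0.151068.
P(A | observation) = 0.00633309 / 0.151068 = 0.0419221.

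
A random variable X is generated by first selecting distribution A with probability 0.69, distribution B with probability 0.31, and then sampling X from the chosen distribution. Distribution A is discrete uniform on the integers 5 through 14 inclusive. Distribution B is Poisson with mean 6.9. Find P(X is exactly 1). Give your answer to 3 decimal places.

0.002

Conditional on each component, P(X = 1): A: 0; B: 0.00695372.
By total probability, P(X = 1) = 0.69·0 + 0.31·0.00695372 = 0.00215565.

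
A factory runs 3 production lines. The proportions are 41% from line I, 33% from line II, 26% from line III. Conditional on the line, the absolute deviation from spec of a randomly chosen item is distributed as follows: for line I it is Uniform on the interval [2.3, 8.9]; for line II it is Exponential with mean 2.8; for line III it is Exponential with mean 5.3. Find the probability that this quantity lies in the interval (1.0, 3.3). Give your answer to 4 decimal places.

Conditional on each line, P(1.0 < X < 3.3): I: 0.151515; II: 0.391955; III: 0.291527.
By total probability, P(1.0 < X < 3.3) = 0.41·0.151515 + 0.33·0.391955 + 0.26·0.291527 = 0.267263.

0.2673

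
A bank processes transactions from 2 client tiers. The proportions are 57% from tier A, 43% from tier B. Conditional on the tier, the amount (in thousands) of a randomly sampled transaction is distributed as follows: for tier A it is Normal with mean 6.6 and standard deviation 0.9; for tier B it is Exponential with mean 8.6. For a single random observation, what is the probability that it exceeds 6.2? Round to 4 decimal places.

Conditional on each tier, P(X > 6.2): A: 0.671639; B: 0.4863.
By total probability, P(X > 6.2) = 0.57·0.671639 + 0.43·0.4863 = 0.591943.

0.5919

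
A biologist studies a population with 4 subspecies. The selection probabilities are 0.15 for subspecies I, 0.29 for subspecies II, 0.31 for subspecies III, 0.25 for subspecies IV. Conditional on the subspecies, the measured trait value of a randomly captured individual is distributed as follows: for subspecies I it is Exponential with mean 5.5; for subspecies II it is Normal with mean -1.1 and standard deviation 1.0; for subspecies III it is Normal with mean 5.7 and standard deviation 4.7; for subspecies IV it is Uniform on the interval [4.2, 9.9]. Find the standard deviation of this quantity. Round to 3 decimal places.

Per component, I: μ=5.5, E[X²]=60.5; II: μ=-1.1, E[X²]=2.21; III: μ=5.7, E[X²]=54.58; IV: μ=7.05, E[X²]=52.41.
E[X] = 0.15·5.5 + 0.29·-1.1 + 0.31·5.7 + 0.25·7.05 = 4.0355.
E[X²] = 0.15·60.5 + 0.29·2.21 + 0.31·54.58 + 0.25·52.41 = 39.7382.
Var(X) = E[X²] − (E[X])² = 39.7382 − 16.2853 = 23.4529.
SD(X) = √23.4529 = 4.84282.

4.843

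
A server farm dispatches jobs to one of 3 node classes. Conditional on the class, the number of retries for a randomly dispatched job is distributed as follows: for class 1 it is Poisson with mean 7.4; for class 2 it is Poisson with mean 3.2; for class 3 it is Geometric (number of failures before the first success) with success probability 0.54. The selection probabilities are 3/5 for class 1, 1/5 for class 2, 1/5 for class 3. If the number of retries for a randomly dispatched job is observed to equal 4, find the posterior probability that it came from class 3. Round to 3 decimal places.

0.056

Likelihoods P(X=4 | ·): 1: 0.0763724; 2: 0.178093; 3: 0.0241783.
Posterior ∝ prior × likelihood. Numerator for 3: 0.2·0.0241783 = 0.00483565.
Normalizing constant: 0.6·0.0763724 + 0.2·0.178093 + 0.2·0.0241783 = 0.0862777.
P(3 | observation) = 0.00483565 / 0.0862777 = 0.0560476.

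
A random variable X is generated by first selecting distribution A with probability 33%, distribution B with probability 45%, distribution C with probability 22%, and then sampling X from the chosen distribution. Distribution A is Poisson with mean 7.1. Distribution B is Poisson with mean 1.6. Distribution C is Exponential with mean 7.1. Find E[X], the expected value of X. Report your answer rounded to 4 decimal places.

Component means — A: 7.1; B: 1.6; C: 7.1.
E[X] = 0.33·7.1 + 0.45·1.6 + 0.22·7.1 = 4.625.

4.6250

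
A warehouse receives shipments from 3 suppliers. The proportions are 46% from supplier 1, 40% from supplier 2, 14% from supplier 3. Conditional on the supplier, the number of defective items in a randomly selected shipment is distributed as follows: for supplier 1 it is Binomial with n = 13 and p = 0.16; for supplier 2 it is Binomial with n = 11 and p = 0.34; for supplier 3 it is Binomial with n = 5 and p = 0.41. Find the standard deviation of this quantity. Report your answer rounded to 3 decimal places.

1.621

Per component, 1: μ=2.08, E[X²]=6.0736; 2: μ=3.74, E[X²]=16.456; 3: μ=2.05, E[X²]=5.412.
E[X] = 0.46·2.08 + 0.4·3.74 + 0.14·2.05 = 2.7398.
E[X²] = 0.46·6.0736 + 0.4·16.456 + 0.14·5.412 = 10.1339.
Var(X) = E[X²] − (E[X])² = 10.1339 − 7.5065 = 2.62743.
SD(X) = √2.62743 = 1.62094.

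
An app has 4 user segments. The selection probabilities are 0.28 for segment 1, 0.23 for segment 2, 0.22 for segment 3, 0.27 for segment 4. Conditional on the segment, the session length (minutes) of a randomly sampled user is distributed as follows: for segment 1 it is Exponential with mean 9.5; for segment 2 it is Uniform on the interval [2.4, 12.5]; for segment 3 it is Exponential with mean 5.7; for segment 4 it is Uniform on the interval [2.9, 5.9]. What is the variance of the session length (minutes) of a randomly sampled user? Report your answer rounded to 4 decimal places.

38.5350

Per component, 1: μ=9.5, E[X²]=180.5; 2: μ=7.45, E[X²]=64.0033; 3: μ=5.7, E[X²]=64.98; 4: μ=4.4, E[X²]=20.11.
E[X] = 0.28·9.5 + 0.23·7.45 + 0.22·5.7 + 0.27·4.4 = 6.8155.
E[X²] = 0.28·180.5 + 0.23·64.0033 + 0.22·64.98 + 0.27·20.11 = 84.9861.
Var(X) = E[X²] − (E[X])² = 84.9861 − 46.451 = 38.535.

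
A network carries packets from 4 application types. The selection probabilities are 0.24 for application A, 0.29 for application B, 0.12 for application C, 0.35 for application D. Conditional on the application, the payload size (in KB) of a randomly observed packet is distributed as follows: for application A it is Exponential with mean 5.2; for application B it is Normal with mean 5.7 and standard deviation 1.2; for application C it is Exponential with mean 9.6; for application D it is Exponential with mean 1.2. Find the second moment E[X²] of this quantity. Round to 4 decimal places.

45.9453

For each component E[X²] = Var + (mean)², giving A: 54.08; B: 33.93; C: 184.32; D: 2.88.
Overall E[X²] = 0.24·54.08 + 0.29·33.93 + 0.12·184.32 + 0.35·2.88 = 45.9453.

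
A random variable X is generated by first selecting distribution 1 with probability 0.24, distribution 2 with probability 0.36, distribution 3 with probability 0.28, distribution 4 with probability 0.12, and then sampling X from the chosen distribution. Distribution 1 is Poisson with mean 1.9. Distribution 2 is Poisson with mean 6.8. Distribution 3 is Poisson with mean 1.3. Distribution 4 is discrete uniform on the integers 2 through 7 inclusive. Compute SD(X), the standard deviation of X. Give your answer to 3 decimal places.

Per component, 1: μ=1.9, E[X²]=5.51; 2: μ=6.8, E[X²]=53.04; 3: μ=1.3, E[X²]=2.99; 4: μ=4.5, E[X²]=23.1667.
E[X] = 0.24·1.9 + 0.36·6.8 + 0.28·1.3 + 0.12·4.5 = 3.808.
E[X²] = 0.24·5.51 + 0.36·53.04 + 0.28·2.99 + 0.12·23.1667 = 24.034.
Var(X) = E[X²] − (E[X])² = 24.034 − 14.5009 = 9.53314.
SD(X) = √9.53314 = 3.08758.

3.088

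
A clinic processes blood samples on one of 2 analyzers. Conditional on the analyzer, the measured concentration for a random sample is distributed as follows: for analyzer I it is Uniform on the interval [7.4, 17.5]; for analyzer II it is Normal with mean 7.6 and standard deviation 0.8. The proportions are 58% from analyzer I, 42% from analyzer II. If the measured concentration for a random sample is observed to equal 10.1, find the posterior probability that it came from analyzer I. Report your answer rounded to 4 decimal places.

Likelihoods f(10.1 | ·): I: 0.0990099; II: 0.00377782.
Posterior ∝ prior × likelihood. Numerator for I: 0.58·0.0990099 = 0.0574257.
Normalizing constant: 0.58·0.0990099 + 0.42·0.00377782 = 0.0590124.
P(I | observation) = 0.0574257 / 0.0590124 = 0.973113.

0.9731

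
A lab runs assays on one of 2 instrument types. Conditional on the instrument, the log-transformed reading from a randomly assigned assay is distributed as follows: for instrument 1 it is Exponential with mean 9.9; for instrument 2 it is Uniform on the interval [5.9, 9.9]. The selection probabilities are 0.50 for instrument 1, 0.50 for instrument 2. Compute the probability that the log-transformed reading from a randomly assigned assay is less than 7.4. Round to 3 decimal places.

Conditional on each instrument, P(X < 7.4): 1: 0.526439; 2: 0.375.
By total probability, P(X < 7.4) = 0.5·0.526439 + 0.5·0.375 = 0.45072.

0.451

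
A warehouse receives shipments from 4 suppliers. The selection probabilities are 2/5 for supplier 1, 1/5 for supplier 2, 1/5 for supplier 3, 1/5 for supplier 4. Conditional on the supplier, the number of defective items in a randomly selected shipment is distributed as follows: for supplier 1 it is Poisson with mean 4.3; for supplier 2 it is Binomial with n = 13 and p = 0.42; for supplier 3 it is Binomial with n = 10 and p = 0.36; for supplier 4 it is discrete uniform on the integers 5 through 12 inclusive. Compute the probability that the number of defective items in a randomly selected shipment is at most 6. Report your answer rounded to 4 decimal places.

Conditional on each supplier, P(X ≤ 6): 1: 0.85579; 2: 0.723048; 3: 0.969462; 4: 0.25.
By total probability, P(X ≤ 6) = 0.4·0.85579 + 0.2·0.723048 + 0.2·0.969462 + 0.2·0.25 = 0.730818.

0.7308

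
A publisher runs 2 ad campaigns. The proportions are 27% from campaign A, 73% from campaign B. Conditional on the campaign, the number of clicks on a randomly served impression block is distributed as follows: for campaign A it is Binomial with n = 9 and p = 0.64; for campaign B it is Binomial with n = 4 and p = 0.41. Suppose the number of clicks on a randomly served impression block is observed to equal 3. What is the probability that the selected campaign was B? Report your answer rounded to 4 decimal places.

0.9017

Likelihoods P(X=3 | ·): A: 0.047933; B: 0.162654.
Posterior ∝ prior × likelihood. Numerator for B: 0.73·0.162654 = 0.118737.
Normalizing constant: 0.27·0.047933 + 0.73·0.162654 = 0.131679.
P(B | observation) = 0.118737 / 0.131679 = 0.901716.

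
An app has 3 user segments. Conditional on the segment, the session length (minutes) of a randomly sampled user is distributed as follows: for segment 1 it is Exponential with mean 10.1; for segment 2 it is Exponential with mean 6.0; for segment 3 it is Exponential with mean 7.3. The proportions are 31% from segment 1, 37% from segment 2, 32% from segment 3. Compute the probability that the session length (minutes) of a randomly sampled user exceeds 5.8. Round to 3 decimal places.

Conditional on each segment, P(X > 5.8): 1: 0.563123; 2: 0.380349; 3: 0.451798.
By total probability, P(X > 5.8) = 0.31·0.563123 + 0.37·0.380349 + 0.32·0.451798 = 0.459872.

0.460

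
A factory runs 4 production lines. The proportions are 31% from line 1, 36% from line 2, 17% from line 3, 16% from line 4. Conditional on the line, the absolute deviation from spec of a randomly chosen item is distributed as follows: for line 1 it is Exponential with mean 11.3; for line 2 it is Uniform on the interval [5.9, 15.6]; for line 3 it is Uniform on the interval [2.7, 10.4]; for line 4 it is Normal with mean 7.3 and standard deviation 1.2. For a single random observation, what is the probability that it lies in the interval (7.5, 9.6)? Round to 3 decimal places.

Conditional on each line, P(7.5 < X < 9.6): 1: 0.0873298; 2: 0.216495; 3: 0.272727; 4: 0.406176.
By total probability, P(7.5 < X < 9.6) = 0.31·0.0873298 + 0.36·0.216495 + 0.17·0.272727 + 0.16·0.406176 = 0.216362.

0.216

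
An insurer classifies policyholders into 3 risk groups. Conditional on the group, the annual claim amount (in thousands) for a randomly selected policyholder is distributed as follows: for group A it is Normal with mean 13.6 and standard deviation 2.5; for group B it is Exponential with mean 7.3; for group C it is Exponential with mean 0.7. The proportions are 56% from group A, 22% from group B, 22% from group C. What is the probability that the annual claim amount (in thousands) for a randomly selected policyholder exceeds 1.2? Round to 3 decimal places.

Conditional on each group, P(X > 1.2): A: 1; B: 0.848417; C: 0.180092.
By total probability, P(X > 1.2) = 0.56·1 + 0.22·0.848417 + 0.22·0.180092 = 0.786272.

0.786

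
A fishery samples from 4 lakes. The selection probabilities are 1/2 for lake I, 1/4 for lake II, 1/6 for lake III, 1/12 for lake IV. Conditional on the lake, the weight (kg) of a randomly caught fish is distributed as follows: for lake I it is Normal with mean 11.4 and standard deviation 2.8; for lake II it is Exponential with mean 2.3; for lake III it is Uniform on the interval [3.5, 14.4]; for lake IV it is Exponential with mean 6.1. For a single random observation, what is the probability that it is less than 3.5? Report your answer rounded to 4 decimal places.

Conditional on each lake, P(X < 3.5): I: 0.00239051; II: 0.781668; III: 0; IV: 0.436603.
By total probability, P(X < 3.5) = 0.5·0.00239051 + 0.25·0.781668 + 0.166667·0 + 0.0833333·0.436603 = 0.232996.

0.2330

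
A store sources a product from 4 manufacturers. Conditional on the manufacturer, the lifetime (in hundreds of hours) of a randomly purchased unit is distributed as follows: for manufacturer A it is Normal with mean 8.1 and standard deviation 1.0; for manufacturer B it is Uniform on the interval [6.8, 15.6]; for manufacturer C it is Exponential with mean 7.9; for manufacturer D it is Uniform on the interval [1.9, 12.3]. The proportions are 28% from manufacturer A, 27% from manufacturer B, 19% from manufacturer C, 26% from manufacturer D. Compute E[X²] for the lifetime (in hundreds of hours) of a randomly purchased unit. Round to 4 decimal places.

For each component E[X²] = Var + (mean)², giving A: 66.61; B: 131.893; C: 124.82; D: 59.4233.
Overall E[X²] = 0.28·66.61 + 0.27·131.893 + 0.19·124.82 + 0.26·59.4233 = 93.4279.

93.4279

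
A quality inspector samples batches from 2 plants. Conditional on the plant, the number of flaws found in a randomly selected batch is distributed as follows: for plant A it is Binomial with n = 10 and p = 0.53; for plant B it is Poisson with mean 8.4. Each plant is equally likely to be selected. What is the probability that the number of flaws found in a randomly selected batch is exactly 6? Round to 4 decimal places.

Conditional on each plant, P(X = 6): A: 0.227126; B: 0.109716.
By total probability, P(X = 6) = 0.5·0.227126 + 0.5·0.109716 = 0.168421.

0.1684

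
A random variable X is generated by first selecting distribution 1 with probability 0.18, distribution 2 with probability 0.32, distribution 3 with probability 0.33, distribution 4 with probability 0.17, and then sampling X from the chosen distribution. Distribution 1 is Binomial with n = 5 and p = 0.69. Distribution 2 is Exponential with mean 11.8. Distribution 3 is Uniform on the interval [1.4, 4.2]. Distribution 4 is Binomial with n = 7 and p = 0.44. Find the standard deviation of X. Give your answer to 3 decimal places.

Per component, 1: μ=3.45, E[X²]=12.972; 2: μ=11.8, E[X²]=278.48; 3: μ=2.8, E[X²]=8.49333; 4: μ=3.08, E[X²]=11.2112.
E[X] = 0.18·3.45 + 0.32·11.8 + 0.33·2.8 + 0.17·3.08 = 5.8446.
E[X²] = 0.18·12.972 + 0.32·278.48 + 0.33·8.49333 + 0.17·11.2112 = 96.1573.
Var(X) = E[X²] − (E[X])² = 96.1573 − 34.1593 = 61.9979.
SD(X) = √61.9979 = 7.87388.

7.874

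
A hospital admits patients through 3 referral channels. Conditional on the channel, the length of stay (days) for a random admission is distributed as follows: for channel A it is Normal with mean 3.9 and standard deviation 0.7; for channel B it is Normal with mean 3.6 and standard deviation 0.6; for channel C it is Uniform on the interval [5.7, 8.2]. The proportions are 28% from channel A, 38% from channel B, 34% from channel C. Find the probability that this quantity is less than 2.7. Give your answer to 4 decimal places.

Conditional on each channel, P(X < 2.7): A: 0.0432381; B: 0.0668072; C: 0.
By total probability, P(X < 2.7) = 0.28·0.0432381 + 0.38·0.0668072 + 0.34·0 = 0.0374934.

0.0375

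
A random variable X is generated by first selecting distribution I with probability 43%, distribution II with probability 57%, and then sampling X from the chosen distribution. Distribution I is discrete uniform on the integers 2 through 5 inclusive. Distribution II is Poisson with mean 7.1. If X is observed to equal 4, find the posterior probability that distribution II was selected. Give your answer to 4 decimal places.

0.3166

Likelihoods P(X=4 | ·): I: 0.25; II: 0.0873638.
Posterior ∝ prior × likelihood. Numerator for II: 0.57·0.0873638 = 0.0497973.
Normalizing constant: 0.43·0.25 + 0.57·0.0873638 = 0.157297.
P(II | observation) = 0.0497973 / 0.157297 = 0.316581.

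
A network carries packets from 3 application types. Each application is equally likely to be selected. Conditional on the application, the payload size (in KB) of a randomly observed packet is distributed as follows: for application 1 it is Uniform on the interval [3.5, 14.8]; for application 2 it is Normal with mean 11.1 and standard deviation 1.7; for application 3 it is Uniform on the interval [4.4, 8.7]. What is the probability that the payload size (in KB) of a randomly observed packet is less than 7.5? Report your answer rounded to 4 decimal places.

Conditional on each application, P(X < 7.5): 1: 0.353982; 2: 0.0171025; 3: 0.72093.
By total probability, P(X < 7.5) = 0.333333·0.353982 + 0.333333·0.0171025 + 0.333333·0.72093 = 0.364005.

0.3640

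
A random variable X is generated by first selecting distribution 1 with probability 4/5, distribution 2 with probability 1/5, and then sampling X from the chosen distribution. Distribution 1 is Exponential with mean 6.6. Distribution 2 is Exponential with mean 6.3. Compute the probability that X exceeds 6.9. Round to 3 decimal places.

0.348

Conditional on each component, P(X > 6.9): 1: 0.351532; 2: 0.33446.
By total probability, P(X > 6.9) = 0.8·0.351532 + 0.2·0.33446 = 0.348118.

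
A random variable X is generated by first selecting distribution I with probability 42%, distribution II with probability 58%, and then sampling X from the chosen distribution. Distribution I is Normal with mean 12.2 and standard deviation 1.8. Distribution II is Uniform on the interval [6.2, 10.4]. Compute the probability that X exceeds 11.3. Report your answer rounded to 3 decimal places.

Conditional on each component, P(X > 11.3): I: 0.691462; II: 0.
By total probability, P(X > 11.3) = 0.42·0.691462 + 0.58·0 = 0.290414.

0.290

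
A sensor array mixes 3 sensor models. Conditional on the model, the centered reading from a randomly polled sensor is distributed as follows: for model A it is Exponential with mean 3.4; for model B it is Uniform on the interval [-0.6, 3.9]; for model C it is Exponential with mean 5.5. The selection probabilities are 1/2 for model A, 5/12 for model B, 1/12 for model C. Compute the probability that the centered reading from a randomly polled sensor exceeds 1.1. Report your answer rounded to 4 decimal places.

Conditional on each model, P(X > 1.1): A: 0.723591; B: 0.622222; C: 0.818731.
By total probability, P(X > 1.1) = 0.5·0.723591 + 0.416667·0.622222 + 0.0833333·0.818731 = 0.689282.

0.6893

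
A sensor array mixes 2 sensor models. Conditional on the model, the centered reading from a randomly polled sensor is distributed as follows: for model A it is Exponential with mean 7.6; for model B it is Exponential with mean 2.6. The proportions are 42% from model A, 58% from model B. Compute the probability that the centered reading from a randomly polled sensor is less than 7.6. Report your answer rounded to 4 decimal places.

0.8143

Conditional on each model, P(X < 7.6): A: 0.632121; B: 0.946232.
By total probability, P(X < 7.6) = 0.42·0.632121 + 0.58·0.946232 = 0.814305.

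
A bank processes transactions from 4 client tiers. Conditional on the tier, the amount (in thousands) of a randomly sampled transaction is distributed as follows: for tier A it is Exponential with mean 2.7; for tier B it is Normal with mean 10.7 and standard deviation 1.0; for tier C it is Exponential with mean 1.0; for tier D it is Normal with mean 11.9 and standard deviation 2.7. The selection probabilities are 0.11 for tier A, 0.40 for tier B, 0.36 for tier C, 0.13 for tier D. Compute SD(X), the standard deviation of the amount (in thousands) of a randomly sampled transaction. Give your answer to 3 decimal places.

5.083

Per component, A: μ=2.7, E[X²]=14.58; B: μ=10.7, E[X²]=115.49; C: μ=1, E[X²]=2; D: μ=11.9, E[X²]=148.9.
E[X] = 0.11·2.7 + 0.4·10.7 + 0.36·1 + 0.13·11.9 = 6.484.
E[X²] = 0.11·14.58 + 0.4·115.49 + 0.36·2 + 0.13·148.9 = 67.8768.
Var(X) = E[X²] − (E[X])² = 67.8768 − 42.0423 = 25.8345.
SD(X) = √25.8345 = 5.08277.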